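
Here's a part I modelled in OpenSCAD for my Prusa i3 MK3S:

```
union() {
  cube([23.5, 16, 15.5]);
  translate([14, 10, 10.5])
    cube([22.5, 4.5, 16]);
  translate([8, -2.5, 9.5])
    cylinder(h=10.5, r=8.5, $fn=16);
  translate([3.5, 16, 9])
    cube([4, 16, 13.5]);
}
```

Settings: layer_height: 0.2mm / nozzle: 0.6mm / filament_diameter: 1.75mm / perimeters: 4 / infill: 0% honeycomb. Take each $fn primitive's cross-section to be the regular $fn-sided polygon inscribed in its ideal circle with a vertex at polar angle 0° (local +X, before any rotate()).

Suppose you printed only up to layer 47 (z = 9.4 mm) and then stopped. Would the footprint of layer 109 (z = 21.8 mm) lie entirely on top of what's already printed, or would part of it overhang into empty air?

Compare the two slices. At z = 9.4: the 23.5×16 cube contributes its full rectangle (area 376.00 mm²); the cube at (14, 10) does not reach this height (z outside [10.5, 26.5]); the cylinder at (8, -2.5) is absent (z outside [9.5, 20]); the cube at (3.5, 16) is present — its section is the full 4×16 rectangle (area 64.00 mm²); Merging all regions: the 2 present regions share edge segments without overlapping in area, so areas simply add but the touching pieces fuse into one outline (the shared edge portions become interior and drop out of the boundary) — area = 440.00 mm². At z = 21.8: the cube is absent (z outside [0, 15.5]); the cube at (14, 10) (footprint 22.5×4.5) is included at this height (area 101.25 mm²); the cylinder at (8, -2.5) is absent (z outside [9.5, 20]); the cube at (3.5, 16) is present — its section is the full 4×16 rectangle (area 64.00 mm²); Combining (union): the 2 present regions are separate (no shared area or edge), so areas and boundary lengths simply add and each stays a separate island — area = 165.25 mm². Checking containment: at z = 21.8 the cross-section extends beyond the z = 9.4 cross-section by about 58.50 mm².

part overhangs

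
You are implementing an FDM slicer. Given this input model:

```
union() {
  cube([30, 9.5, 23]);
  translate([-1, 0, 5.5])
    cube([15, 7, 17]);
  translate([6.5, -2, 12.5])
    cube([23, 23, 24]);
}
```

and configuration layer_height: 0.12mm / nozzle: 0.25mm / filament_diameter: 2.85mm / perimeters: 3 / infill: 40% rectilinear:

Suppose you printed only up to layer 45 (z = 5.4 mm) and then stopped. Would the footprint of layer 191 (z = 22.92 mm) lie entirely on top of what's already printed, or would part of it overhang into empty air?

Compare the two slices. At z = 5.4: the cube (footprint 30×9.5) is included at this height (area 285.00 mm²); the cube at (-1, 0) is not intersected at this z (z outside [5.5, 22.5]); the cube at (6.5, -2) does not reach this height (z outside [12.5, 36.5]); Merging all regions: only the 30×9.5 cube is present, so the union is just that shape — area = 285.00 mm². At z = 22.92: the cube is present — its section is the full 30×9.5 rectangle (area 285.00 mm²); the cube at (-1, 0) is absent (z outside [5.5, 22.5]); the cube at (6.5, -2) is present — its section is the full 23×23 rectangle (area 529.00 mm²); Combining (union): the regions partially overlap — summed areas 814.00 mm² minus the doubly-counted overlap 218.50 mm² gives 595.50 mm² — area = 595.50 mm². Checking containment: at z = 22.92 the cross-section extends beyond the z = 5.4 cross-section by about 310.50 mm².

part overhangs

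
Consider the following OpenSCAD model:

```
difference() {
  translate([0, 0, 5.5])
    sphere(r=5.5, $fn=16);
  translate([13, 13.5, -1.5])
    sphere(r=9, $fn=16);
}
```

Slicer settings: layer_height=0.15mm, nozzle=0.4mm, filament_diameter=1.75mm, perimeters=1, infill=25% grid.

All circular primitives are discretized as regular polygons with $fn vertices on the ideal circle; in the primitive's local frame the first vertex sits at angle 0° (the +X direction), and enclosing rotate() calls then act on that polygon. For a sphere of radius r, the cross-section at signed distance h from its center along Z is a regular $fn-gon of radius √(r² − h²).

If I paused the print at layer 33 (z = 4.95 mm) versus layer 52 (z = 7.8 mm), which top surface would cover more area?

layer 33 (z = 4.95 mm)

Layer 33 (z = 4.95): the sphere: section is a regular 16-gon, circumradius = √(r²−h²) = √(5.5²−0.55²) = 5.472 (area = (16/2)·5.472²·sin(360°/16) = 91.68 mm²); the r=9 sphere at (13, 13.5) contributes a regular 16-gon of circumradius √(9²−6.45²) = 6.277 (area = (16/2)·6.277²·sin(360°/16) = 120.61 mm²); Taking the first minus the rest: starting from the r=5.5 sphere (91.68 mm²), the r=9 sphere at (13, 13.5) misses the remaining region (no effect) — area = 91.68 mm². So its area = 91.68 mm². Layer 52 (z = 7.8): the r=5.5 sphere contributes a regular 16-gon of circumradius √(5.5²−2.3²) = 4.996 (area = (16/2)·4.996²·sin(360°/16) = 76.41 mm²); the sphere at (13, 13.5) is not intersected at this z (|z−center|=9.300 > r=9); After the difference (first − rest): none of the subtracted shapes is present at this height, so the r=5.5 sphere is unchanged — area = 76.41 mm². So its area = 76.41 mm². Layer 33 is larger (91.68 vs 76.41 mm²).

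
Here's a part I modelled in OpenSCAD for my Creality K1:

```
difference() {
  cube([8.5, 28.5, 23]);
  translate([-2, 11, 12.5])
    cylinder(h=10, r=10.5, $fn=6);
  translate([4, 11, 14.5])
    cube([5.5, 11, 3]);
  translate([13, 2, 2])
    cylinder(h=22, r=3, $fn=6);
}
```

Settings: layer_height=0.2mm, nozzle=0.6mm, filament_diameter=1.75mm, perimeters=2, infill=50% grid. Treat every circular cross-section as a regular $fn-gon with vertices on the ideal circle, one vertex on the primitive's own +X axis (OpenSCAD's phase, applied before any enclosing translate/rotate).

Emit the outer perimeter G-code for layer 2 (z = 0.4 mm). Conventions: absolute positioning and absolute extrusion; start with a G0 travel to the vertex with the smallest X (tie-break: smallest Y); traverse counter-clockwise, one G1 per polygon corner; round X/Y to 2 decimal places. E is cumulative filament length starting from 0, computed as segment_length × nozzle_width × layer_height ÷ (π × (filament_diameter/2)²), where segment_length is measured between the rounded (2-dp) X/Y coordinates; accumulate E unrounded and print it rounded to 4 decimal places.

At z = 0.4 mm: the 8.5×28.5 cube contributes its full rectangle; the cylinder at (-2, 11) is absent (z outside [12.5, 22.5]); the cube at (4, 11) is not intersected at this z (z outside [14.5, 17.5]); the cylinder at (13, 2) does not reach this height (z outside [2, 24]); After the difference (first − rest): none of the subtracted shapes is present at this height, so the 8.5×28.5 cube is unchanged — 1 connected region. The outline is a single polygon with 4 vertices. Extrusion per mm of travel: 0.6 × 0.2 / (π × 0.875²) = 0.049890. Accumulating E over each segment gives final E = 3.6919.

G0 X0.00 Y0.00 Z0.40
G1 X8.50 Y0.00 E0.4241
G1 X8.50 Y28.50 E1.8459
G1 X0.00 Y28.50 E2.2700
G1 X0.00 Y0.00 E3.6919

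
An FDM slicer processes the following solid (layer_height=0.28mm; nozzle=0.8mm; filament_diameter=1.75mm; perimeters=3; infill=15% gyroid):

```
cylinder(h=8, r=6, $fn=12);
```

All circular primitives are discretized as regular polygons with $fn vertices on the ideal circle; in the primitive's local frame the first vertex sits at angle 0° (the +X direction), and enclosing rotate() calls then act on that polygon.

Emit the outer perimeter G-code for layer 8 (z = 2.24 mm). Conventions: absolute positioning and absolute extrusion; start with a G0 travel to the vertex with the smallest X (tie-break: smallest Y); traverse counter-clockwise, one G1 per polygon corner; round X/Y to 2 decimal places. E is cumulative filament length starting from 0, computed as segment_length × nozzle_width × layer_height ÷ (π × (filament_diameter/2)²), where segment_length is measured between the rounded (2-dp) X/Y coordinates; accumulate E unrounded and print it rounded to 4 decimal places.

At z = 2.24 mm: the r=6 cylinder gives a regular 12-gon of circumradius 6 (constant along its height). The outline is a single polygon with 12 vertices. Extrusion per mm of travel: 0.8 × 0.28 / (π × 0.875²) = 0.093128. Accumulating E over each segment gives final E = 3.4722.

G0 X-6.00 Y0.00 Z2.24
G1 X-5.20 Y-3.00 E0.2891
G1 X-3.00 Y-5.20 E0.5789
G1 X0.00 Y-6.00 E0.8680
G1 X3.00 Y-5.20 E1.1572
G1 X5.20 Y-3.00 E1.4469
G1 X6.00 Y0.00 E1.7361
G1 X5.20 Y3.00 E2.0252
G1 X3.00 Y5.20 E2.3150
G1 X0.00 Y6.00 E2.6041
G1 X-3.00 Y5.20 E2.8933
G1 X-5.20 Y3.00 E3.1830
G1 X-6.00 Y0.00 E3.4722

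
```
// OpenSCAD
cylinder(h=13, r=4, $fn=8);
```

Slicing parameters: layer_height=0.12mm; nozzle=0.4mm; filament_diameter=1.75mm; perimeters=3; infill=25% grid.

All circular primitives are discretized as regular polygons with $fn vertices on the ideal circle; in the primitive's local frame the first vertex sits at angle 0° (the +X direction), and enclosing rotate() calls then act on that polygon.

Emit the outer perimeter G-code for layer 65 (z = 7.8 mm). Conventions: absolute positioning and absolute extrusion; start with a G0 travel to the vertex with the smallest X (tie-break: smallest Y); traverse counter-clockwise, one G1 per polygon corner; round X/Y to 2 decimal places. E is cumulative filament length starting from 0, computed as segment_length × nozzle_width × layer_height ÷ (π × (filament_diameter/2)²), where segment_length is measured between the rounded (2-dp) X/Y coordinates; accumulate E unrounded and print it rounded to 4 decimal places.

G0 X-4.00 Y0.00 Z7.80
G1 X-2.83 Y-2.83 E0.0611
G1 X0.00 Y-4.00 E0.1222
G1 X2.83 Y-2.83 E0.1833
G1 X4.00 Y0.00 E0.2444
G1 X2.83 Y2.83 E0.3056
G1 X0.00 Y4.00 E0.3667
G1 X-2.83 Y2.83 E0.4278
G1 X-4.00 Y0.00 E0.4889

At z = 7.8 mm: the r=4 cylinder contributes a regular 8-gon of circumradius 4. The outline is a single polygon with 8 vertices. Extrusion per mm of travel: 0.4 × 0.12 / (π × 0.875²) = 0.019956. Accumulating E over each segment gives final E = 0.4889.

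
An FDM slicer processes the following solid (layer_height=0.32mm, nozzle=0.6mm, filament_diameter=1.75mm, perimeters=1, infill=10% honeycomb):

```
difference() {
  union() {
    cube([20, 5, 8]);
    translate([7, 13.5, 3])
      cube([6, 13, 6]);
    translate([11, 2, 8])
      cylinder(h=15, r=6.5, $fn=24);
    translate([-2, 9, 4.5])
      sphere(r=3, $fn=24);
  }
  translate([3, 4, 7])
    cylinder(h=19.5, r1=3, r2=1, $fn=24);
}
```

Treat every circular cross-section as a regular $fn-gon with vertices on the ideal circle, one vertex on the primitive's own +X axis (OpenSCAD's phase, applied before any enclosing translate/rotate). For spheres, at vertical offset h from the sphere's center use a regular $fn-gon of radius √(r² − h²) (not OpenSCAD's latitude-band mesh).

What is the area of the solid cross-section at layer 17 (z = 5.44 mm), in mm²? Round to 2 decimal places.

At z = 5.44 mm: the cube is present — its section is the full 20×5 rectangle (area 100.00 mm²); the 6×13 cube at (7, 13.5) contributes its full rectangle (area 78.00 mm²); the cylinder at (11, 2) does not reach this height (z outside [8, 23]); the r=3 sphere at (-2, 9) contributes a regular 24-gon of circumradius √(3²−0.94²) = 2.849 (area = (24/2)·2.849²·sin(360°/24) = 25.21 mm²); Merging all regions: the 3 present regions are separate (no shared area or edge), so areas and boundary lengths simply add and each stays a separate island — area = 203.21 mm²; the cone at (3, 4) is absent (z outside [7, 26.5]); Subtracting the remaining from the first: none of the subtracted shapes is present at this height, so the result so far is unchanged — area = 203.21 mm². Overall, the cross-section has 3 separate islands. Net area = 203.21 mm².

203.21 mm²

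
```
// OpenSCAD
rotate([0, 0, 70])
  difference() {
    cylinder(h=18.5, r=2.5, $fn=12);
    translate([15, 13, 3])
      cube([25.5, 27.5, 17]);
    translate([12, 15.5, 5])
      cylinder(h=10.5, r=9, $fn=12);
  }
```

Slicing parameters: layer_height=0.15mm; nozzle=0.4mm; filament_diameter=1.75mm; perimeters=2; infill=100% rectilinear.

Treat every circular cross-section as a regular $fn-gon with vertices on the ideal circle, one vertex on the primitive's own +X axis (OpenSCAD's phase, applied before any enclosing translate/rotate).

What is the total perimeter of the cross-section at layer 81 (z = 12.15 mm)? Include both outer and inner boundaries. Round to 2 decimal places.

15.53 mm

At z = 12.15 mm: the r=2.5 cylinder gives a regular 12-gon of circumradius 2.5 (constant along its height) (perimeter = 2·12·2.500·sin(180°/12) = 15.53 mm); the cube at (15, 13) is present — its section is the full 25.5×27.5 rectangle (perimeter 106.00 mm); the cylinder at (12, 15.5): section is a regular 12-gon, circumradius r=9 (perimeter = 2·12·9.000·sin(180°/12) = 55.90 mm); After the difference (first − rest): starting from the r=2.5 cylinder, the 25.5×27.5 cube at (15, 13) misses the remaining region (no effect); the r=9 cylinder at (12, 15.5) misses the remaining region (no effect) — boundary = 15.53 mm; (whole slice rotated 70° about Z — lengths, areas and connectivity unchanged). Overall, the cross-section is a single solid region. Total boundary length (outer) = 15.53 mm.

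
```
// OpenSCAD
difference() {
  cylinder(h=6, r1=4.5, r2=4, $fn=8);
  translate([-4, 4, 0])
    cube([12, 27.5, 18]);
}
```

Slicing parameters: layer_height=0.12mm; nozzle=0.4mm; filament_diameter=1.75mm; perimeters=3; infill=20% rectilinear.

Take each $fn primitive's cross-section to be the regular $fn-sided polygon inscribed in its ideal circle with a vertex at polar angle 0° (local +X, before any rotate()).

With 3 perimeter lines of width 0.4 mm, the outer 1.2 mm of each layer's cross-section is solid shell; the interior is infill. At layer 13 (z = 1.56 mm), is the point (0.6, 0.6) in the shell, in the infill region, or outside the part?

infill

At z = 1.56 mm: the cone contributes a regular 8-gon of circumradius 4.370 (interpolated between r1=4.5 and r2=4 at t=0.260); the cube at (-4, 4) is present — its section is the full 12×27.5 rectangle; After the difference (first − rest): starting from the cone, the 12×27.5 cube at (-4, 4) partially overlaps it — only the 0.33 mm² overlap (of its 330.00 mm²) is removed, clipping the outline — 1 connected region. Overall, the cross-section is a single solid region. The nearest boundary edge runs (0.89, 4.00)→(3.09, 3.09); distance from the point to it = 3.25 mm. The point is inside the cross-section and 3.25 mm from the nearest boundary — more than the 1.2 mm shell width (3 × 0.4), so it's in the infill interior.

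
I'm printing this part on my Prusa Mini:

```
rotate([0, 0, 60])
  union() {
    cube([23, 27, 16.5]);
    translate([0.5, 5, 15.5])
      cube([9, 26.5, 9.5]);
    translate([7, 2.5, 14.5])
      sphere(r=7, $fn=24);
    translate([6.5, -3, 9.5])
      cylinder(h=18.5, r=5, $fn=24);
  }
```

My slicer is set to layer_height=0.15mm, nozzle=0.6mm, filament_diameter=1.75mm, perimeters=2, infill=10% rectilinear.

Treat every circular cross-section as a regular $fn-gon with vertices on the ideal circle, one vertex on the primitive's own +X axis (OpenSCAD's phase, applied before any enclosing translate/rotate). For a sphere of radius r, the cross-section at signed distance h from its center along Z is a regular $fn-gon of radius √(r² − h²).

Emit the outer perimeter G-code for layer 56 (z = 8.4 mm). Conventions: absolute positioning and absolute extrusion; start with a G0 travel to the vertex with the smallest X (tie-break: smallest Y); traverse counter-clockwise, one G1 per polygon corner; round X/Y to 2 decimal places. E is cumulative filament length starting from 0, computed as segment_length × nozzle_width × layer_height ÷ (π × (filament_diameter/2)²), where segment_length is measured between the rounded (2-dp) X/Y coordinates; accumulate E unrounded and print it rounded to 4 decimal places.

At z = 8.4 mm: the cube (footprint 23×27) is included at this height; the cube at (0.5, 5) does not reach this height (z outside [15.5, 25]); the sphere at (7, 2.5): section is a regular 24-gon, circumradius = √(r²−h²) = √(7²−6.1²) = 3.434; the cylinder at (6.5, -3) is not intersected at this z (z outside [9.5, 28]); Taking the union: the regions partially overlap (shared area 33.70 mm²), so overlapping operands fuse into one piece — 1 connected region; (whole slice rotated 60° about Z — lengths, areas and connectivity unchanged). The outline is a single polygon with 11 vertices. Extrusion per mm of travel: 0.6 × 0.15 / (π × 0.875²) = 0.037418. Accumulating E over each segment gives final E = 3.7593.

G0 X-23.38 Y13.50 Z8.40
G1 X0.00 Y0.00 E1.0102
G1 X2.33 Y4.04 E1.1847
G1 X3.05 Y4.34 E1.2139
G1 X3.76 Y4.88 E1.2473
G1 X4.31 Y5.60 E1.2812
G1 X4.65 Y6.42 E1.3144
G1 X4.77 Y7.31 E1.3480
G1 X4.67 Y8.08 E1.3770
G1 X11.50 Y19.92 E1.8885
G1 X-11.88 Y33.42 E2.8987
G1 X-23.38 Y13.50 E3.7593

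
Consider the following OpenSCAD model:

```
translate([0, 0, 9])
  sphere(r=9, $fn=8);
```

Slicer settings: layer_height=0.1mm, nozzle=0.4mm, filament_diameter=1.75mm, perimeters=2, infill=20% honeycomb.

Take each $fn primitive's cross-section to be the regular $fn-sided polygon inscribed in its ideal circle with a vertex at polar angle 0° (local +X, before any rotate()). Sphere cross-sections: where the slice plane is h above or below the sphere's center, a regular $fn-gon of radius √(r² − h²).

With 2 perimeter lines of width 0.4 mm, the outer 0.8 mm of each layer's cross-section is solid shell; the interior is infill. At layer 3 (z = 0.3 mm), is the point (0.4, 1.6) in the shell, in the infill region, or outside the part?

shell

At z = 0.3 mm: the r=9 sphere slices to a regular 8-gon of circumradius 2.304 (√(r²−h²) with h=8.7 from center). Overall, the cross-section is a single solid region. The nearest boundary edge runs (1.63, 1.63)→(0.00, 2.30); distance from the point to it = 0.50 mm. The point is inside the cross-section, 0.50 mm from the nearest boundary — within the 0.8 mm shell band (2 × 0.4).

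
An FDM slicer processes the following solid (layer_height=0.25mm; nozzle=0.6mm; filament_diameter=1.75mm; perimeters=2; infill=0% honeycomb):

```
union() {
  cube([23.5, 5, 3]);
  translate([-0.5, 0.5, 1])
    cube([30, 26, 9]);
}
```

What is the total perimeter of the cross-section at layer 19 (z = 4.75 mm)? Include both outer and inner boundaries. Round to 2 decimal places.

At z = 4.75 mm: the cube does not reach this height (z outside [0, 3]); the 30×26 cube at (-0.5, 0.5) contributes its full rectangle (perimeter 112.00 mm); Merging all regions: only the 30×26 cube at (-0.5, 0.5) is present, so the union is just that shape — boundary = 112.00 mm. Overall, the cross-section is a single solid region. Total boundary length (outer) = 112.00 mm.

112.00 mm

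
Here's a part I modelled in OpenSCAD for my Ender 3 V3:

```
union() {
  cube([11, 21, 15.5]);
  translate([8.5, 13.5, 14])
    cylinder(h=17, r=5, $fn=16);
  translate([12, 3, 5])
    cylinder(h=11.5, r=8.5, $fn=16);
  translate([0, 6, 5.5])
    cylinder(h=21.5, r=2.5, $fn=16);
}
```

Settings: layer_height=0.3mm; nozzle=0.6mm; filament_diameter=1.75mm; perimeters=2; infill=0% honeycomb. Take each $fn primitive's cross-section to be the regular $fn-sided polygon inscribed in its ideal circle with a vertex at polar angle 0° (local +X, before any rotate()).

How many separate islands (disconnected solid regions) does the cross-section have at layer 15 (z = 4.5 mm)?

1

At z = 4.5 mm: the cube (footprint 11×21) is included at this height; the cylinder at (8.5, 13.5) is absent (z outside [14, 31]); the cylinder at (12, 3) is not intersected at this z (z outside [5, 16.5]); the cylinder at (0, 6) does not reach this height (z outside [5.5, 27]); Combining (union): only the 11×21 cube is present, so the union is just that shape — 1 connected region. Overall, the cross-section is a single solid region. Island count = 1.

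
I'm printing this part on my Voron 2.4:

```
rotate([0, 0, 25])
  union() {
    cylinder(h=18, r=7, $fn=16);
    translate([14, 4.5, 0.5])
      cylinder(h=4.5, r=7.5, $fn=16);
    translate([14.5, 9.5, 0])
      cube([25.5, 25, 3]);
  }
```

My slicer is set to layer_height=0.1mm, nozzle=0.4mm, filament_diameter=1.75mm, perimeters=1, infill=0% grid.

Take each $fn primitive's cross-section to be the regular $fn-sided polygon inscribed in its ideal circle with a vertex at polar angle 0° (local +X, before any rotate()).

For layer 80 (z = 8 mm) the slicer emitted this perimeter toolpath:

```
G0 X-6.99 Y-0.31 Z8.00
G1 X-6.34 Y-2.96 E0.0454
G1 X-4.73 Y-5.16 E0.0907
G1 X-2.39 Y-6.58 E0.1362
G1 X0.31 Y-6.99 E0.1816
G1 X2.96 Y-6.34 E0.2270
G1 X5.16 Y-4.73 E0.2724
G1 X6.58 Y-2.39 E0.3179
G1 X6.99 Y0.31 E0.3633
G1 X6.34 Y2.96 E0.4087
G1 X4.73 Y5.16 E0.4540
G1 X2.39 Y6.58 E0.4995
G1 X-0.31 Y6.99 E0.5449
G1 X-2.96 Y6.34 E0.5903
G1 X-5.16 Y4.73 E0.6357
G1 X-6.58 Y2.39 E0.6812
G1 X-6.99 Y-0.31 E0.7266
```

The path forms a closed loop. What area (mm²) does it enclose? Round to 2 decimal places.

149.95 mm²

Apply the shoelace formula to the sequence of (X, Y) vertices; enclosed area = 149.95 mm².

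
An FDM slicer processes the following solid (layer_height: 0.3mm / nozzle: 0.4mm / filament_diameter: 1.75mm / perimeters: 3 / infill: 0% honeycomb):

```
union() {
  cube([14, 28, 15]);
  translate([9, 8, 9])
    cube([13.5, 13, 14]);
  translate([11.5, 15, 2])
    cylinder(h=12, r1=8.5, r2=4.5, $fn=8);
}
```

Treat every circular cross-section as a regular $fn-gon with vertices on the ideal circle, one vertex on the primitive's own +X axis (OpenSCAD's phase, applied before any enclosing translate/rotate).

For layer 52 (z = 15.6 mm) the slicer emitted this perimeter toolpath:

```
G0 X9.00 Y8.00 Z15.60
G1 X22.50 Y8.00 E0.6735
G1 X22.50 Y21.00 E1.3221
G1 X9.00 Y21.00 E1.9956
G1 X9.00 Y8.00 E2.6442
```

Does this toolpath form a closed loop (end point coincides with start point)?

yes

Start point (G0): (9.00, 8.00). End point (last G1): the path returns to the start — closed.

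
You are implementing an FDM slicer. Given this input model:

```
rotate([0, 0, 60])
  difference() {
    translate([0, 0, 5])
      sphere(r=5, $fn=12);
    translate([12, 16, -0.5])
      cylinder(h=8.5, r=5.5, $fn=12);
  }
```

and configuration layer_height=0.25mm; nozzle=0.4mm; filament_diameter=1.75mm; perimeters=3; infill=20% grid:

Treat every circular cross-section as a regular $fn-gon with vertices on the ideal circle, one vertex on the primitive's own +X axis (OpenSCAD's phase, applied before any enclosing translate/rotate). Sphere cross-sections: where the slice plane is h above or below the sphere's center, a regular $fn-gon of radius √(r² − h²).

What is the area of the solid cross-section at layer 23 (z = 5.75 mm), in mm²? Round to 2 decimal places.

At z = 5.75 mm: the sphere: section is a regular 12-gon, circumradius = √(r²−h²) = √(5²−0.75²) = 4.943 (area = (12/2)·4.943²·sin(360°/12) = 73.31 mm²); the cylinder at (12, 16): section is a regular 12-gon, circumradius r=5.5 (area = (12/2)·5.500²·sin(360°/12) = 90.75 mm²); Subtracting the remaining from the first: starting from the r=5 sphere (73.31 mm²), the r=5.5 cylinder at (12, 16) misses the remaining region (no effect) — area = 73.31 mm²; (whole slice rotated 60° about Z — lengths, areas and connectivity unchanged). Overall, the cross-section is a single solid region. Net area = 73.31 mm².

73.31 mm²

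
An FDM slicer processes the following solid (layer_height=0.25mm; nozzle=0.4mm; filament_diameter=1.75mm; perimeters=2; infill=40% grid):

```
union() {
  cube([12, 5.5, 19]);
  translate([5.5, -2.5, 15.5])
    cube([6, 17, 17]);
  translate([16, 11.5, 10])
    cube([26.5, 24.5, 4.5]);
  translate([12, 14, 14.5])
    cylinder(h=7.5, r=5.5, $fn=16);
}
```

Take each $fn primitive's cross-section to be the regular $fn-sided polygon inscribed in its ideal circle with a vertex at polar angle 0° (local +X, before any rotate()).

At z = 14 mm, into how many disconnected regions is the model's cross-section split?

At z = 14 mm: the cube (footprint 12×5.5) is included at this height; the cube at (5.5, -2.5) is not intersected at this z (z outside [15.5, 32.5]); the 26.5×24.5 cube at (16, 11.5) contributes its full rectangle; the cylinder at (12, 14) is absent (z outside [14.5, 22]); Taking the union: the 2 present regions are separate (no shared area or edge), so areas and boundary lengths simply add and each stays a separate island — 2 connected regions. The result has 2 disconnected regions.

2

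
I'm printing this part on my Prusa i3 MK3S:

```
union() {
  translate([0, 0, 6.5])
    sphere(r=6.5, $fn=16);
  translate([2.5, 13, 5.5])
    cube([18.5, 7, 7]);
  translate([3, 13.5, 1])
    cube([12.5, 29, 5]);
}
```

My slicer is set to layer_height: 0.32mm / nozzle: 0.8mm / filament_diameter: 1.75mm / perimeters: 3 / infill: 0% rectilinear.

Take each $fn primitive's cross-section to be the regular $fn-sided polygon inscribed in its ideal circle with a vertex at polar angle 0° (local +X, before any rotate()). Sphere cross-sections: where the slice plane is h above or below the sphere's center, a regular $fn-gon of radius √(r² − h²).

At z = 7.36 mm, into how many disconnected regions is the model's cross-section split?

At z = 7.36 mm: the sphere: section is a regular 16-gon, circumradius = √(r²−h²) = √(6.5²−0.86²) = 6.443; the cube at (2.5, 13) is present — its section is the full 18.5×7 rectangle; the cube at (3, 13.5) is not intersected at this z (z outside [1, 6]); Combining (union): the 2 present regions are separate (no shared area or edge), so areas and boundary lengths simply add and each stays a separate island — 2 connected regions. The result has 2 disconnected regions.

2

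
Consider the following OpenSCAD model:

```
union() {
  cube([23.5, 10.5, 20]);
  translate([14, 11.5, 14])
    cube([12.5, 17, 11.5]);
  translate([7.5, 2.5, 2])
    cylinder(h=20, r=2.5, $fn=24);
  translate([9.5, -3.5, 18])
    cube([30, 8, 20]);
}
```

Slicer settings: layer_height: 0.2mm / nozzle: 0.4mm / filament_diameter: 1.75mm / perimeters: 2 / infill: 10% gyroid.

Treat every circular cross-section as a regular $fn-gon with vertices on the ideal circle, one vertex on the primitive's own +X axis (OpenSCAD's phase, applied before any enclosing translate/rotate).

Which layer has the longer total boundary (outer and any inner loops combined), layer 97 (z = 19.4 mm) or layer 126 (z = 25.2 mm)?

layer 97 (z = 19.4 mm)

Layer 97 (z = 19.4): the cube (footprint 23.5×10.5) is included at this height (perimeter 68.00 mm); the cube at (14, 11.5) is present — its section is the full 12.5×17 rectangle (perimeter 59.00 mm); the r=2.5 cylinder at (7.5, 2.5) gives a regular 24-gon of circumradius 2.5 (constant along its height) (perimeter = 2·24·2.500·sin(180°/24) = 15.66 mm); the cube at (9.5, -3.5) (footprint 30×8) is included at this height (perimeter 76.00 mm); Combining (union): the regions partially overlap (shared area 82.41 mm²), so the edge portions inside another operand are dropped and the merged outline is re-measured after clipping — boundary = 166.00 mm. So its perimeter = 166.00 mm. Layer 126 (z = 25.2): the cube is not intersected at this z (z outside [0, 20]); the cube at (14, 11.5) is present — its section is the full 12.5×17 rectangle (perimeter 59.00 mm); the cylinder at (7.5, 2.5) does not reach this height (z outside [2, 22]); the 30×8 cube at (9.5, -3.5) contributes its full rectangle (perimeter 76.00 mm); Combining (union): the 2 present regions are separate (no shared area or edge), so areas and boundary lengths simply add and each stays a separate island — boundary = 135.00 mm. So its perimeter = 135.00 mm. Layer 97 is larger (166.00 vs 135.00 mm).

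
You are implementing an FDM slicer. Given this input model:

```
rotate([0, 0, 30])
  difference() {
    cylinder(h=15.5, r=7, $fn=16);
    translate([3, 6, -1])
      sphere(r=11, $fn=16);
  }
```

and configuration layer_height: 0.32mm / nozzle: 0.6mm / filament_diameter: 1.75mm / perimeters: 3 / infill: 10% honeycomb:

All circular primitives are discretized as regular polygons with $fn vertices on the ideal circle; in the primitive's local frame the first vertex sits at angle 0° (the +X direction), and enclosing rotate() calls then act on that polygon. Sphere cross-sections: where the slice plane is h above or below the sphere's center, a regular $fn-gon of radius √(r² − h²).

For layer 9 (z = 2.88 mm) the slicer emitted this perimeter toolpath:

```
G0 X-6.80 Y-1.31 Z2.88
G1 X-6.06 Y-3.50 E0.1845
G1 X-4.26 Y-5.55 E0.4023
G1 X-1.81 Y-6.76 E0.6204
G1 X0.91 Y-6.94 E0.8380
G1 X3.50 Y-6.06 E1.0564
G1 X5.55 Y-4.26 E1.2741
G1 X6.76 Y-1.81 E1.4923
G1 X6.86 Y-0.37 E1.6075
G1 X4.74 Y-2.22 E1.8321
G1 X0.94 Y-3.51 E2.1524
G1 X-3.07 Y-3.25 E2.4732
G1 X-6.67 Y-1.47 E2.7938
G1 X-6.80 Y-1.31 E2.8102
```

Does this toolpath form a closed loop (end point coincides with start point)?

yes

Start point (G0): (-6.80, -1.31). End point (last G1): the path returns to the start — closed.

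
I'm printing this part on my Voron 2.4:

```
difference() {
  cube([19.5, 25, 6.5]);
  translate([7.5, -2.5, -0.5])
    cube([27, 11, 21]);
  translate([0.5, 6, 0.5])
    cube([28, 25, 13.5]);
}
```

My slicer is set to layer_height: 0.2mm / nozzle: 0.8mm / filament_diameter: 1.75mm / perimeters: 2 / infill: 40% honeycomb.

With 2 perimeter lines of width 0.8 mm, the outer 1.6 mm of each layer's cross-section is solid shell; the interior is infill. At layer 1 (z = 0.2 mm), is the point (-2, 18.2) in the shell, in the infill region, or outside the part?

outside

At z = 0.2 mm: the cube is present — its section is the full 19.5×25 rectangle; the cube at (7.5, -2.5) is present — its section is the full 27×11 rectangle; the cube at (0.5, 6) is absent (z outside [0.5, 14]); Taking the first minus the rest: starting from the 19.5×25 cube, the 27×11 cube at (7.5, -2.5) partially overlaps it — only the 102.00 mm² overlap (of its 297.00 mm²) is removed, clipping the outline — 1 connected region. Overall, the cross-section is a single solid region. The nearest boundary edge runs (0.00, 0.00)→(0.00, 25.00); distance from the point to it = 2.00 mm. The point is not inside any of the regions above, so it lies outside the cross-section (2.00 mm from the nearest boundary).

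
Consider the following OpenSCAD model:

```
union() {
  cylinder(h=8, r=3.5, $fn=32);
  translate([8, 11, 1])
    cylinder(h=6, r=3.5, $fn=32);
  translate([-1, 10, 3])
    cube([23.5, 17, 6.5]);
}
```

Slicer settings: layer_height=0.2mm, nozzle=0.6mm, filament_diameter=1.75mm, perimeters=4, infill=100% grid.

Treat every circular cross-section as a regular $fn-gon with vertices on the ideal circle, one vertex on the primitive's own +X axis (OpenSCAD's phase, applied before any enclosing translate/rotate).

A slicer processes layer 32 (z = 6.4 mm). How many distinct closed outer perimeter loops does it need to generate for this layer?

2

At z = 6.4 mm: the r=3.5 cylinder gives a regular 32-gon of circumradius 3.5 (constant along its height); the r=3.5 cylinder at (8, 11) contributes a regular 32-gon of circumradius 3.5; the cube at (-1, 10) (footprint 23.5×17) is included at this height; Combining (union): the regions partially overlap (shared area 26.00 mm²), so overlapping operands fuse into one piece — 2 connected regions. The result has 2 disconnected regions.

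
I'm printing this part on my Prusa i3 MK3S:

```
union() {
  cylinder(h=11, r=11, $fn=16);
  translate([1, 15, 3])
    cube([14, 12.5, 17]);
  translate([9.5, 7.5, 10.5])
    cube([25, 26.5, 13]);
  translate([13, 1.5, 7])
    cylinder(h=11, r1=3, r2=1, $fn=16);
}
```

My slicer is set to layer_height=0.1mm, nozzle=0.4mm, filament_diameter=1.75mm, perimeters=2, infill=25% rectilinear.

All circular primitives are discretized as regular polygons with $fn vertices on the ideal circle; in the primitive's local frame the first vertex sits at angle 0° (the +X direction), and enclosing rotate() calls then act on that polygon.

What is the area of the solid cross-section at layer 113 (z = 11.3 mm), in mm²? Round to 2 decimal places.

At z = 11.3 mm: the cylinder does not reach this height (z outside [0, 11]); the 14×12.5 cube at (1, 15) contributes its full rectangle (area 175.00 mm²); the cube at (9.5, 7.5) (footprint 25×26.5) is included at this height (area 662.50 mm²); the cone at (13, 1.5) contributes a regular 16-gon of circumradius 2.218 (interpolated between r1=3 and r2=1 at t=0.391) (area = (16/2)·2.218²·sin(360°/16) = 15.06 mm²); Combining (union): the regions partially overlap — summed areas 852.56 mm² minus the doubly-counted overlap 68.75 mm² gives 783.81 mm² — area = 783.81 mm². Overall, the cross-section has 2 separate islands. Net area = 783.81 mm².

783.81 mm²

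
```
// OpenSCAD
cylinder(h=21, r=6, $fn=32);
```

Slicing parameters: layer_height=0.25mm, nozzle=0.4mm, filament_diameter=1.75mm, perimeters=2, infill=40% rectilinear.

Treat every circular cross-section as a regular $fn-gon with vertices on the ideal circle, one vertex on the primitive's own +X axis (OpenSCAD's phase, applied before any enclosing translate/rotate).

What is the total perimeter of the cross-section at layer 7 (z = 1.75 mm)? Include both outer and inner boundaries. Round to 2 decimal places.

At z = 1.75 mm: the cylinder: section is a regular 32-gon, circumradius r=6 (perimeter = 2·32·6.000·sin(180°/32) = 37.64 mm). Overall, the cross-section is a single solid region. Total boundary length (outer) = 37.64 mm.

37.64 mm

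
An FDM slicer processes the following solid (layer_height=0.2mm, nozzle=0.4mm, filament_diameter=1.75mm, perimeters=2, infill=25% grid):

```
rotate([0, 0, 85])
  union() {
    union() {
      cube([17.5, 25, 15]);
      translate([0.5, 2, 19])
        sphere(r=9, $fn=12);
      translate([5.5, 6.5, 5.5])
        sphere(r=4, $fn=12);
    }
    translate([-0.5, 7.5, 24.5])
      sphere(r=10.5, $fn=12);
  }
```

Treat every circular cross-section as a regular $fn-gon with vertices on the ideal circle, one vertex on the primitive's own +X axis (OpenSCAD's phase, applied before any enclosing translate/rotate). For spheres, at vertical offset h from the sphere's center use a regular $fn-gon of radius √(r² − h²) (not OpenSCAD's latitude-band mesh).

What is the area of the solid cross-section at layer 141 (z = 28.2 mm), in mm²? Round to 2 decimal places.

289.68 mm²

At z = 28.2 mm: the cube is not intersected at this z (z outside [0, 15]); the sphere at (0.5, 2) does not reach this height (|z−center|=9.200 > r=9); the sphere at (5.5, 6.5) is not intersected at this z (|z−center|=22.700 > r=4); Taking the union: nothing is present at this height; the r=10.5 sphere at (-0.5, 7.5) slices to a regular 12-gon of circumradius 9.826 (√(r²−h²) with h=3.7 from center) (area = (12/2)·9.826²·sin(360°/12) = 289.68 mm²); Merging all regions: only the r=10.5 sphere at (-0.5, 7.5) is present, so the union is just that shape — area = 289.68 mm²; (whole slice rotated 85° about Z — lengths, areas and connectivity unchanged). Overall, the cross-section is a single solid region. Net area = 289.68 mm².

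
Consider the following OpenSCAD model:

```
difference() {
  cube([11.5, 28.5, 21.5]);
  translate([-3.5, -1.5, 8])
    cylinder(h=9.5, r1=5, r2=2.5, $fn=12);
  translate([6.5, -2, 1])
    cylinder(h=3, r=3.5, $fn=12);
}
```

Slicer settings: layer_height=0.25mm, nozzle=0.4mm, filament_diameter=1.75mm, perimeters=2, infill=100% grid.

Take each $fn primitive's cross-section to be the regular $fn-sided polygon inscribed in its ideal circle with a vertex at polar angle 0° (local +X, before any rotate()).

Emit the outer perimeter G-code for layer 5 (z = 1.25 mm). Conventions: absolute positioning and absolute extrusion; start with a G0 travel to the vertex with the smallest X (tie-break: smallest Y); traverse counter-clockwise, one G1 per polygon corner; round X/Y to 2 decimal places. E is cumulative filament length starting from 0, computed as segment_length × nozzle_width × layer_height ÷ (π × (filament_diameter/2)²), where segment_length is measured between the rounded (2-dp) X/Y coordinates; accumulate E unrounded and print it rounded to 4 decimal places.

G0 X0.00 Y0.00 Z1.25
G1 X3.72 Y0.00 E0.1547
G1 X4.75 Y1.03 E0.2152
G1 X6.50 Y1.50 E0.2906
G1 X8.25 Y1.03 E0.3659
G1 X9.28 Y0.00 E0.4264
G1 X11.50 Y0.00 E0.5187
G1 X11.50 Y28.50 E1.7036
G1 X0.00 Y28.50 E2.1818
G1 X0.00 Y0.00 E3.3666

At z = 1.25 mm: the cube (footprint 11.5×28.5) is included at this height; the cone at (-3.5, -1.5) does not reach this height (z outside [8, 17.5]); the cylinder at (6.5, -2): section is a regular 12-gon, circumradius r=3.5; Taking the first minus the rest: starting from the 11.5×28.5 cube, the r=3.5 cylinder at (6.5, -2) partially overlaps it — only the 5.49 mm² overlap (of its 36.75 mm²) is removed, clipping the outline — 1 connected region. The outline is a single polygon with 9 vertices. Extrusion per mm of travel: 0.4 × 0.25 / (π × 0.875²) = 0.041575. Accumulating E over each segment gives final E = 3.3666.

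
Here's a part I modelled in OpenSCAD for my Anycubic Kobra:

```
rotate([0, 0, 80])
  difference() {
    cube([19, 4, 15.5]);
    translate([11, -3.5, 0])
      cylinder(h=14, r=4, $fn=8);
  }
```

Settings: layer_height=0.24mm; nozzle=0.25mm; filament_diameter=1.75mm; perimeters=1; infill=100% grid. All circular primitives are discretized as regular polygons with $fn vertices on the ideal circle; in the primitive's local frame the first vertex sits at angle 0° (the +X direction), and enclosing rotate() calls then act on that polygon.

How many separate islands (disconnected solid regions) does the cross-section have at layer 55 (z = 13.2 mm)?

1

At z = 13.2 mm: the cube (footprint 19×4) is included at this height; the r=4 cylinder at (11, -3.5) gives a regular 8-gon of circumradius 4 (constant along its height); Taking the first minus the rest: starting from the 19×4 cube, the r=4 cylinder at (11, -3.5) partially overlaps it — only the 0.60 mm² overlap (of its 45.25 mm²) is removed, clipping the outline — 1 connected region; (whole slice rotated 80° about Z — lengths, areas and connectivity unchanged). Overall, the cross-section is a single solid region. Island count = 1.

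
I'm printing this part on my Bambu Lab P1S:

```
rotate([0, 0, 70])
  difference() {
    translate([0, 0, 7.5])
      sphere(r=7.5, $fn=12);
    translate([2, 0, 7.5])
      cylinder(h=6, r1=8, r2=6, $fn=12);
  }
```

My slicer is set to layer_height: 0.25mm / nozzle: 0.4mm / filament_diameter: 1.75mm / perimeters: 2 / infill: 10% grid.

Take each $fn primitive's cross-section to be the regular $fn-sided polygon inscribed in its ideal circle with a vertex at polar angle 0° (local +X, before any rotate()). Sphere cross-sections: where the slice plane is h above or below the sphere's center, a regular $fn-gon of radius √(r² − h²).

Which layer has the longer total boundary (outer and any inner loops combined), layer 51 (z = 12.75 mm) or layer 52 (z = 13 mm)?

Layer 51 (z = 12.75): the sphere: section is a regular 12-gon, circumradius = √(r²−h²) = √(7.5²−5.25²) = 5.356 (perimeter = 2·12·5.356·sin(180°/12) = 33.27 mm); the cone at (2, 0): at t=0.875 of its height the radius interpolates to r₁+(r₂−r₁)t = 6.250, giving a regular 12-gon of that circumradius (perimeter = 2·12·6.250·sin(180°/12) = 38.82 mm); Taking the first minus the rest: starting from the r=7.5 sphere, the cone at (2, 0) partially overlaps it — only the 76.72 mm² overlap (of its 117.19 mm²) is removed, clipping the outline — boundary = 24.85 mm; (rotated 70° about Z; rotation is an isometry so areas/perimeters/island counts are preserved). So its perimeter = 24.85 mm. Layer 52 (z = 13): the sphere: section is a regular 12-gon, circumradius = √(r²−h²) = √(7.5²−5.5²) = 5.099 (perimeter = 2·12·5.099·sin(180°/12) = 31.67 mm); the cone at (2, 0) contributes a regular 12-gon of circumradius 6.167 (interpolated between r1=8 and r2=6 at t=0.917) (perimeter = 2·12·6.167·sin(180°/12) = 38.31 mm); Taking the first minus the rest: starting from the r=7.5 sphere, the cone at (2, 0) partially overlaps it — only the 70.91 mm² overlap (of its 114.08 mm²) is removed, clipping the outline — boundary = 22.80 mm; (whole slice rotated 70° about Z — lengths, areas and connectivity unchanged). So its perimeter = 22.80 mm. Layer 51 is larger (24.85 vs 22.80 mm).

layer 51 (z = 12.75 mm)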